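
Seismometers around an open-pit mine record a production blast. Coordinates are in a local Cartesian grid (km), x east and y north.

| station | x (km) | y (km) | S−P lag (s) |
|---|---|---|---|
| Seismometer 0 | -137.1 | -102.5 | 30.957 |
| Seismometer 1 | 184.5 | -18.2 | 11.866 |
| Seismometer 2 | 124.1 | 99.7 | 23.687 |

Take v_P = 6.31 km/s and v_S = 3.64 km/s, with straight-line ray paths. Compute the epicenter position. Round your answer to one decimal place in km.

(129.2, -104.0)

Distance from S−P lag: d = Δt · v_P v_S / (v_P − v_S) = Δt · (6.31·3.64)/(6.31−3.64) ≈ 8.6024·Δt.
So d_Seismometer 0 = 266.30, d_Seismometer 1 = 102.08, d_Seismometer 2 = 203.76 km.
Circle about each station: (x + 137.1)² + (y + 102.5)² = 266.30²; (x − 184.5)² + (y + 18.2)² = 102.08²; (x − 124.1)² + (y − 99.7)² = 203.76².
Subtracting pairs of circle equations eliminates x²+y² and gives linear equations (the radical axes):
643.2 x + 168.6 y = 65564.19
522.4 x + 404.4 y = 25435.79
Solving the 2×2 system: x ≈ 129.2, y ≈ -104.0 km.
Check against Seismometer 0 (with the unrounded x, y): √((x + 137.1)²+(y + 102.5)²) = 266.30 ≈ 266.30 km. ✓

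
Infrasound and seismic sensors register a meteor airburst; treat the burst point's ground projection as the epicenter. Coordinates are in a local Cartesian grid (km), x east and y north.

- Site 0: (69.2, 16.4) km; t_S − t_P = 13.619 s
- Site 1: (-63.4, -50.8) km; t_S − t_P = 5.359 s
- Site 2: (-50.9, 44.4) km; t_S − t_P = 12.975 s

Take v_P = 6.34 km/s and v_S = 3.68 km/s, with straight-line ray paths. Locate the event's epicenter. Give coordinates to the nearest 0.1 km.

Distance from S−P lag: d = Δt · v_P v_S / (v_P − v_S) = Δt · (6.34·3.68)/(6.34−3.68) ≈ 8.7711·Δt.
So d_Site 0 = 119.45, d_Site 1 = 47.00, d_Site 2 = 113.81 km.
Circle about each station: (x − 69.2)² + (y − 16.4)² = 119.45²; (x + 63.4)² + (y + 50.8)² = 47.00²; (x + 50.9)² + (y − 44.4)² = 113.81².
Subtracting the Site 0 equation from the Site 1 and Site 2 equations removes the quadratic terms:
-265.2 x − 134.4 y = 13601.90
-240.2 x + 56.0 y = 820.16
Solving the 2×2 system: x ≈ -18.5, y ≈ -64.7 km.

x ≈ -18.5 km, y ≈ -64.7 km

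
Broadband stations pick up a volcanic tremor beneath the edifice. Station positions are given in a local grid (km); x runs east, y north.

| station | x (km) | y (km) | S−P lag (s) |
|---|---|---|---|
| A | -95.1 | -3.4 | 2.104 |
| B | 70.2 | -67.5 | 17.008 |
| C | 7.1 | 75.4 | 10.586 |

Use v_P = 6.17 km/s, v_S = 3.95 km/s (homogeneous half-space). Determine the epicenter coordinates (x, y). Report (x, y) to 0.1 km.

Distance from S−P lag: d = Δt · v_P v_S / (v_P − v_S) = Δt · (6.17·3.95)/(6.17−3.95) ≈ 10.9782·Δt.
So d_A = 23.10, d_B = 186.72, d_C = 116.21 km.
Circle about each station: (x + 95.1)² + (y + 3.4)² = 23.10²; (x − 70.2)² + (y + 67.5)² = 186.72²; (x − 7.1)² + (y − 75.4)² = 116.21².
Subtracting pairs of circle equations eliminates x²+y² and gives linear equations (the radical axes):
330.6 x − 128.2 y = -33902.03
204.4 x + 157.6 y = -16291.15
Solving the 2×2 system: x ≈ -94.9, y ≈ 19.7 km.
Check against A (with the unrounded x, y): √((x + 95.1)²+(y + 3.4)²) = 23.11 ≈ 23.10 km. ✓

(-94.9, 19.7)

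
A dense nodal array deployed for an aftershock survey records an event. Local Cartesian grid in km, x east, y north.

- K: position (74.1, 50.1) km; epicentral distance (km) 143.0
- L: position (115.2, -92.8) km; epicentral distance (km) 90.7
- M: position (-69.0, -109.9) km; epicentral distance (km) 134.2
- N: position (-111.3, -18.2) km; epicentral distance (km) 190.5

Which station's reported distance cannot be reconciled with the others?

Solve using three stations at a time. Using K, M, N (subtract circle equations pairwise → linear system) gives (x, y) ≈ (64.1, -92.6).
Distances from that point to each station vs reported:
  K: calculated 143.0 vs reported 143.0 → residual 0.0 km
  L: calculated 51.1 vs reported 90.7 → residual 39.6 km
  M: calculated 134.2 vs reported 134.2 → residual 0.0 km
  N: calculated 190.5 vs reported 190.5 → residual 0.0 km
K, M, N are mutually consistent (residuals ≈ 0); L is off by 39.6 km.

L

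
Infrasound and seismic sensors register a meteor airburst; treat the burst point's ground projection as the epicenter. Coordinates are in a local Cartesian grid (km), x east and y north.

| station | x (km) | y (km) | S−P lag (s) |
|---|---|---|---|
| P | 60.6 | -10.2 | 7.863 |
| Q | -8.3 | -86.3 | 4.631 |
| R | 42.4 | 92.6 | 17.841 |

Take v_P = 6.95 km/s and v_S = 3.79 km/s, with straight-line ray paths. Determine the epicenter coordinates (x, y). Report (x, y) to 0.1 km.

Distance from S−P lag: d = Δt · v_P v_S / (v_P − v_S) = Δt · (6.95·3.79)/(6.95−3.79) ≈ 8.3356·Δt.
So d_P = 65.54, d_Q = 38.60, d_R = 148.72 km.
Circle about each station: (x − 60.6)² + (y + 10.2)² = 65.54²; (x + 8.3)² + (y + 86.3)² = 38.60²; (x − 42.4)² + (y − 92.6)² = 148.72².
Subtracting pairs of circle equations eliminates x²+y² and gives linear equations (the radical axes):
-137.8 x − 152.2 y = 6545.71
-36.4 x + 205.6 y = -11226.03
Solving the 2×2 system: x ≈ 10.7, y ≈ -52.7 km.

10.7 km east, -52.7 km north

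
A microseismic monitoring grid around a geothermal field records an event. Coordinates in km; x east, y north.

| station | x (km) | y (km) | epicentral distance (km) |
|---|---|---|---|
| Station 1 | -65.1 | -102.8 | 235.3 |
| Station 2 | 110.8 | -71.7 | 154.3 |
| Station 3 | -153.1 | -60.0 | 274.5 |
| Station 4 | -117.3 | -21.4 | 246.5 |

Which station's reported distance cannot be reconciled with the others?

Station 4

Solve using three stations at a time. Using Station 1, Station 2, Station 3 (subtract circle equations pairwise → linear system) gives (x, y) ≈ (83.0, 80.1).
Distances from that point to each station vs reported:
  Station 1: calculated 235.3 vs reported 235.3 → residual 0.0 km
  Station 2: calculated 154.3 vs reported 154.3 → residual 0.0 km
  Station 3: calculated 274.5 vs reported 274.5 → residual 0.0 km
  Station 4: calculated 224.5 vs reported 246.5 → residual 22.0 km
Station 1, Station 2, Station 3 are mutually consistent (residuals ≈ 0); Station 4 is off by 22.0 km.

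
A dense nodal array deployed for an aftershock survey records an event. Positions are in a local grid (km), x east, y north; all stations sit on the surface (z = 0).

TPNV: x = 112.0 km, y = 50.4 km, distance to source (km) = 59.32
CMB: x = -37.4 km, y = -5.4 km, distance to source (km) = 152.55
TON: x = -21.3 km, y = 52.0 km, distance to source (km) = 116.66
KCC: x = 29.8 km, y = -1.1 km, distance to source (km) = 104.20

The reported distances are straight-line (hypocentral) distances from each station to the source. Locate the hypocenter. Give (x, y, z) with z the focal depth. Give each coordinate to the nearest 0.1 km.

x ≈ 83.5 km, y ≈ 75.8 km, depth ≈ 45.4 km

Each station gives a sphere (x−x_i)² + (y−y_i)² + z² = d_i² (stations at z=0).
Subtracting the TPNV sphere from CMB and TON: z² cancels, leaving linear equations in x and y:
-298.8 x − 111.6 y = -33408.88
-266.6 x + 3.2 y = -22017.16
Solving: x ≈ 83.495, y ≈ 75.812 km (keep extra digits for the depth step; rounded: 83.5, 75.8).
Then from the TPNV sphere: z² = 59.32² − (x − 112.0)² − (y − 50.4)² with x = 83.495, y = 75.812, so z ≈ 45.393 ≈ 45.4 km.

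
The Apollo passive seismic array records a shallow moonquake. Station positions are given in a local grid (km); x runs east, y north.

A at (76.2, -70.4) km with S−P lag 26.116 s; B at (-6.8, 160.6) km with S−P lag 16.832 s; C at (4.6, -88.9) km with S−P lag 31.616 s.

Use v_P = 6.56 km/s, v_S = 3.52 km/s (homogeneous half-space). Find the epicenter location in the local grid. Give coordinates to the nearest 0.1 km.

x ≈ 115.7 km, y ≈ 124.0 km

Distance from S−P lag: d = Δt · v_P v_S / (v_P − v_S) = Δt · (6.56·3.52)/(6.56−3.52) ≈ 7.5958·Δt.
So d_A = 198.37, d_B = 127.85, d_C = 240.15 km.
Circle about each station: (x − 76.2)² + (y + 70.4)² = 198.37²; (x + 6.8)² + (y − 160.6)² = 127.85²; (x − 4.6)² + (y + 88.9)² = 240.15².
Subtracting pairs of circle equations eliminates x²+y² and gives linear equations (the radical axes):
-166.0 x + 462.0 y = 38081.03
-143.2 x − 37.0 y = -21159.60
Solving the 2×2 system: x ≈ 115.7, y ≈ 124.0 km.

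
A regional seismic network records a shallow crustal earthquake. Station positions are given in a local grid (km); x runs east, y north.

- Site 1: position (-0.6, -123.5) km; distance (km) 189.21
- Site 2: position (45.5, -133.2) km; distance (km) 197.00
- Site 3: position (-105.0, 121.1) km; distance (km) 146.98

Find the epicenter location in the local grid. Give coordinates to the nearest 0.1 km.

(30.1, 63.2)

Circle about each station: (x + 0.6)² + (y + 123.5)² = 189.21²; (x − 45.5)² + (y + 133.2)² = 197.00²; (x + 105.0)² + (y − 121.1)² = 146.98².
Subtracting the Site 1 equation from the Site 2 and Site 3 equations removes the quadratic terms:
92.2 x − 19.4 y = 1551.30
-208.8 x + 489.2 y = 24634.90
Solving the 2×2 system: x ≈ 30.1, y ≈ 63.2 km.
Check against Site 1 (with the unrounded x, y): √((x + 0.6)²+(y + 123.5)²) = 189.23 ≈ 189.21 km. ✓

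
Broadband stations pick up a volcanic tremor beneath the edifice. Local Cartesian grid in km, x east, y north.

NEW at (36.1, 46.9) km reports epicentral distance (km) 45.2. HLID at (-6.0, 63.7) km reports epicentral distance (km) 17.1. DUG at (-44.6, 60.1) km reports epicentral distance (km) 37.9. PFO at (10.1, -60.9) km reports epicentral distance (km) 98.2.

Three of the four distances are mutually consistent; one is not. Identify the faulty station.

Solve using three stations at a time. Using NEW, HLID, DUG (subtract circle equations pairwise → linear system) gives (x, y) ≈ (-9.1, 46.9).
Distances from that point to each station vs reported:
  NEW: calculated 45.2 vs reported 45.2 → residual 0.0 km
  HLID: calculated 17.1 vs reported 17.1 → residual 0.0 km
  DUG: calculated 37.9 vs reported 37.9 → residual 0.0 km
  PFO: calculated 109.5 vs reported 98.2 → residual 11.3 km
NEW, HLID, DUG are mutually consistent (residuals ≈ 0); PFO is off by 11.3 km.

PFO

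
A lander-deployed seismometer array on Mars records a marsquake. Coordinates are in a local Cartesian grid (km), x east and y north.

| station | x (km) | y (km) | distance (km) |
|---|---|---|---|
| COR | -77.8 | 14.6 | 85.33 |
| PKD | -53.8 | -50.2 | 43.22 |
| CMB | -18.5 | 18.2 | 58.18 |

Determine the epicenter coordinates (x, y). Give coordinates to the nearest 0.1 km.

Circle about each station: (x + 77.8)² + (y − 14.6)² = 85.33²; (x + 53.8)² + (y + 50.2)² = 43.22²; (x + 18.5)² + (y − 18.2)² = 58.18².
Subtracting pairs of circle equations eliminates x²+y² and gives linear equations (the radical axes):
48.0 x − 129.6 y = 4561.72
118.6 x + 7.2 y = -1696.21
Solving the 2×2 system: x ≈ -11.9, y ≈ -39.6 km.

(-11.9, -39.6)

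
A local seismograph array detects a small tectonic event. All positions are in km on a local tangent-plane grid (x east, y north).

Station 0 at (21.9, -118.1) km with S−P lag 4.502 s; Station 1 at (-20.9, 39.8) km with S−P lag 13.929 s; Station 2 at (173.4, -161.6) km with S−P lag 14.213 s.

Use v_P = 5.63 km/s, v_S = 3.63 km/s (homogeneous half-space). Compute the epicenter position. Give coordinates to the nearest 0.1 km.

Distance from S−P lag: d = Δt · v_P v_S / (v_P − v_S) = Δt · (5.63·3.63)/(5.63−3.63) ≈ 10.2184·Δt.
So d_Station 0 = 46.00, d_Station 1 = 142.33, d_Station 2 = 145.23 km.
Circle about each station: (x − 21.9)² + (y + 118.1)² = 46.00²; (x + 20.9)² + (y − 39.8)² = 142.33²; (x − 173.4)² + (y + 161.6)² = 145.23².
Subtracting the Station 0 equation from the Station 1 and Station 2 equations removes the quadratic terms:
-85.6 x + 315.8 y = -30548.20
303.0 x − 87.0 y = 22779.15
Solving the 2×2 system: x ≈ 51.4, y ≈ -82.8 km.
Check against Station 0 (with the unrounded x, y): √((x − 21.9)²+(y + 118.1)²) = 46.01 ≈ 46.00 km. ✓

x ≈ 51.4 km, y ≈ -82.8 km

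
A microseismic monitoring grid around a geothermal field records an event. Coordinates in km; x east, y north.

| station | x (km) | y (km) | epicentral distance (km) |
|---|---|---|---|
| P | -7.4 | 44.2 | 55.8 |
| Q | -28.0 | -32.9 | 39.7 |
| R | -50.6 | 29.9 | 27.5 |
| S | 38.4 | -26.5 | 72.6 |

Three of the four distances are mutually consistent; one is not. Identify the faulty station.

S

Solve using three stations at a time. Using P, Q, R (subtract circle equations pairwise → linear system) gives (x, y) ≈ (-45.0, 3.0).
Distances from that point to each station vs reported:
  P: calculated 55.8 vs reported 55.8 → residual 0.0 km
  Q: calculated 39.7 vs reported 39.7 → residual 0.0 km
  R: calculated 27.5 vs reported 27.5 → residual 0.0 km
  S: calculated 88.5 vs reported 72.6 → residual 15.9 km
P, Q, R are mutually consistent (residuals ≈ 0); S is off by 15.9 km.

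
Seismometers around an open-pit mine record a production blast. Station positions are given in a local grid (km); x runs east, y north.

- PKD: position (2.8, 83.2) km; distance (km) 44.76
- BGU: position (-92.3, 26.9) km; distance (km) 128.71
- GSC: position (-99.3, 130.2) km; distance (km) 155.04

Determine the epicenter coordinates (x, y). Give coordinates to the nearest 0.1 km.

x ≈ 34.1 km, y ≈ 51.2 km

Circle about each station: (x − 2.8)² + (y − 83.2)² = 44.76²; (x + 92.3)² + (y − 26.9)² = 128.71²; (x + 99.3)² + (y − 130.2)² = 155.04².
Subtracting the PKD equation from the BGU and GSC equations removes the quadratic terms:
-190.2 x − 112.6 y = -12249.99
-204.2 x + 94.0 y = -2151.49
Solving the 2×2 system: x ≈ 34.1, y ≈ 51.2 km.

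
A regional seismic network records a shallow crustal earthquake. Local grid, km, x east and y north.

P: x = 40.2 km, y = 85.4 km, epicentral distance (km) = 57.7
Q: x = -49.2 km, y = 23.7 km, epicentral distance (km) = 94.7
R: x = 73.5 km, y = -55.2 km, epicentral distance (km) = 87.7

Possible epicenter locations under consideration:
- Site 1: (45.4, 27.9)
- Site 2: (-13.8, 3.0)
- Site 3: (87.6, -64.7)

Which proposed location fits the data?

For each candidate, compare |candidate − station| to the reported distance:
Site 1: residuals P 0.0, Q 0.0, R 0.0 → max 0.0 km
Site 2: residuals P 40.8, Q 53.7, R 17.2 → max 53.7 km
Site 3: residuals P 99.7, Q 68.2, R 70.7 → max 99.7 km
Only Site 1 has all residuals ≈ 0.

Site 1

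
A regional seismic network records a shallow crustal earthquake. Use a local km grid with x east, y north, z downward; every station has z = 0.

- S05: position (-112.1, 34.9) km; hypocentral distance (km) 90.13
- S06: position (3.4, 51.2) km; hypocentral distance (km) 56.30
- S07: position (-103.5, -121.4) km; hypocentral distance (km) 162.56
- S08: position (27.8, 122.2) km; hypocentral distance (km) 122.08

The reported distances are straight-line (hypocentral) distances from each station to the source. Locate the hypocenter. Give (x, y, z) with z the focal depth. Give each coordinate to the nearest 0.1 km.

(-29.6, 19.6, 32.9)

Each station gives a sphere (x−x_i)² + (y−y_i)² + z² = d_i² (stations at z=0).
Subtracting the S05 sphere from S06 and S07: z² cancels, leaving linear equations in x and y:
231.0 x + 32.6 y = -6197.69
17.2 x − 312.6 y = -6636.55
Solving: x ≈ -29.596, y ≈ 19.602 km (keep extra digits for the depth step; rounded: -29.6, 19.6).
Then from the S05 sphere: z² = 90.13² − (x + 112.1)² − (y − 34.9)² with x = -29.596, y = 19.602, so z ≈ 32.901 ≈ 32.9 km.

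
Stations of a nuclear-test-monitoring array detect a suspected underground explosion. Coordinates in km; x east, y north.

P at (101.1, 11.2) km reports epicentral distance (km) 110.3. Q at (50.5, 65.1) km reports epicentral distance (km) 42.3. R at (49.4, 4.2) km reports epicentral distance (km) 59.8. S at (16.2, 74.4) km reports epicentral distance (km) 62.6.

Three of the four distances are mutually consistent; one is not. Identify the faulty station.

Solve using three stations at a time. Using P, R, S (subtract circle equations pairwise → linear system) gives (x, y) ≈ (-9.1, 17.0).
Distances from that point to each station vs reported:
  P: calculated 110.3 vs reported 110.3 → residual 0.0 km
  Q: calculated 76.6 vs reported 42.3 → residual 34.3 km
  R: calculated 59.9 vs reported 59.8 → residual 0.1 km
  S: calculated 62.7 vs reported 62.6 → residual 0.1 km
P, R, S are mutually consistent (residuals ≈ 0); Q is off by 34.3 km.

Q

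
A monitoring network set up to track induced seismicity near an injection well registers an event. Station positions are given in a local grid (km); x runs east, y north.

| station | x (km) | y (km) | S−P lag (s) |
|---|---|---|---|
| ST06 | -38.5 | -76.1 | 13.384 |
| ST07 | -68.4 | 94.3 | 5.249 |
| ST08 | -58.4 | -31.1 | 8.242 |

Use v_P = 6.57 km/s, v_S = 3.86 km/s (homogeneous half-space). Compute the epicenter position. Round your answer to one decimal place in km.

-69.7 km east, 45.2 km north

Distance from S−P lag: d = Δt · v_P v_S / (v_P − v_S) = Δt · (6.57·3.86)/(6.57−3.86) ≈ 9.3580·Δt.
So d_ST06 = 125.25, d_ST07 = 49.12, d_ST08 = 77.13 km.
Circle about each station: (x + 38.5)² + (y + 76.1)² = 125.25²; (x + 68.4)² + (y − 94.3)² = 49.12²; (x + 58.4)² + (y + 31.1)² = 77.13².
Subtracting pairs of circle equations eliminates x²+y² and gives linear equations (the radical axes):
-59.8 x + 340.8 y = 19572.38
-39.8 x + 90.0 y = 6842.84
Solving the 2×2 system: x ≈ -69.7, y ≈ 45.2 km.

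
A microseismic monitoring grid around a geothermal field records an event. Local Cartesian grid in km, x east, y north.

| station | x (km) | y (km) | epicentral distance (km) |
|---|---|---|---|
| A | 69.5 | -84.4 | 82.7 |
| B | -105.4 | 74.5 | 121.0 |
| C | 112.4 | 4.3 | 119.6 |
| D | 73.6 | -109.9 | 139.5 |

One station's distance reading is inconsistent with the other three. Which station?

A

Solve using three stations at a time. Using B, C, D (subtract circle equations pairwise → linear system) gives (x, y) ≈ (-7.2, 3.8).
Distances from that point to each station vs reported:
  A: calculated 116.9 vs reported 82.7 → residual 34.2 km
  B: calculated 121.0 vs reported 121.0 → residual 0.0 km
  C: calculated 119.6 vs reported 119.6 → residual 0.0 km
  D: calculated 139.5 vs reported 139.5 → residual 0.0 km
B, C, D are mutually consistent (residuals ≈ 0); A is off by 34.2 km.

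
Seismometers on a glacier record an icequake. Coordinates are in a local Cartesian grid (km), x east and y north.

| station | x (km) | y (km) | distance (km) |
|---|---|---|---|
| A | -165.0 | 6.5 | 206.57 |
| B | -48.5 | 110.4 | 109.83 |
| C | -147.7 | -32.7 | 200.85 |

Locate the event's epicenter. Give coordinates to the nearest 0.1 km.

x ≈ 38.3 km, y ≈ 43.1 km

Circle about each station: (x + 165.0)² + (y − 6.5)² = 206.57²; (x + 48.5)² + (y − 110.4)² = 109.83²; (x + 147.7)² + (y + 32.7)² = 200.85².
Subtracting pairs of circle equations eliminates x²+y² and gives linear equations (the radical axes):
233.0 x + 207.8 y = 17881.70
34.6 x − 78.4 y = -2052.23
Solving the 2×2 system: x ≈ 38.3, y ≈ 43.1 km.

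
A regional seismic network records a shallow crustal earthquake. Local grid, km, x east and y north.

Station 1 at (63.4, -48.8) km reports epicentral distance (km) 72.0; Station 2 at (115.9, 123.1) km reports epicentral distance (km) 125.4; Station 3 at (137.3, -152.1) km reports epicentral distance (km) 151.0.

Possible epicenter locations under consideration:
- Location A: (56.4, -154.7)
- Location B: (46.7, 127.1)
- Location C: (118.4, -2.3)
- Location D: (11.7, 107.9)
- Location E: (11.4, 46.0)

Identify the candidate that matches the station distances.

For each candidate, compare |candidate − station| to the reported distance:
Location A: residuals Station 1 34.1, Station 2 158.7, Station 3 70.1 → max 158.7 km
Location B: residuals Station 1 104.7, Station 2 56.1, Station 3 142.5 → max 142.5 km
Location C: residuals Station 1 0.0, Station 2 0.0, Station 3 0.0 → max 0.0 km
Location D: residuals Station 1 93.0, Station 2 20.1, Station 3 137.7 → max 137.7 km
Location E: residuals Station 1 36.1, Station 2 4.5, Station 3 83.7 → max 83.7 km
Only Location C has all residuals ≈ 0.

Location C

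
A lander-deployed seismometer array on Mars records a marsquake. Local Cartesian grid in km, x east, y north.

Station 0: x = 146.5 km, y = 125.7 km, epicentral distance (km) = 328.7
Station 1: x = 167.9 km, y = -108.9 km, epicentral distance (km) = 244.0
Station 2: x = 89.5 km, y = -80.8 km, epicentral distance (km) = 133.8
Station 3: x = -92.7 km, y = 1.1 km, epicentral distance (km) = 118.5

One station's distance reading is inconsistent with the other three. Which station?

Solve using three stations at a time. Using Station 0, Station 1, Station 3 (subtract circle equations pairwise → linear system) gives (x, y) ≈ (-76.0, -116.3).
Distances from that point to each station vs reported:
  Station 0: calculated 328.7 vs reported 328.7 → residual 0.0 km
  Station 1: calculated 244.0 vs reported 244.0 → residual 0.0 km
  Station 2: calculated 169.3 vs reported 133.8 → residual 35.5 km
  Station 3: calculated 118.5 vs reported 118.5 → residual 0.0 km
Station 0, Station 1, Station 3 are mutually consistent (residuals ≈ 0); Station 2 is off by 35.5 km.

Station 2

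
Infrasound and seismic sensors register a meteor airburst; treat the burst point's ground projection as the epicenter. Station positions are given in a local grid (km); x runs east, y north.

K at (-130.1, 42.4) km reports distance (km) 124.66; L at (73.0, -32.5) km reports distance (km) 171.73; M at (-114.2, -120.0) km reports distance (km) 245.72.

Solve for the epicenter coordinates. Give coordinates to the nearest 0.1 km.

Circle about each station: (x + 130.1)² + (y − 42.4)² = 124.66²; (x − 73.0)² + (y + 32.5)² = 171.73²; (x + 114.2)² + (y + 120.0)² = 245.72².
Subtracting pairs of circle equations eliminates x²+y² and gives linear equations (the radical axes):
406.2 x − 149.8 y = -26289.60
31.8 x − 324.8 y = -36120.33
Solving the 2×2 system: x ≈ -24.6, y ≈ 108.8 km.

-24.6 km east, 108.8 km north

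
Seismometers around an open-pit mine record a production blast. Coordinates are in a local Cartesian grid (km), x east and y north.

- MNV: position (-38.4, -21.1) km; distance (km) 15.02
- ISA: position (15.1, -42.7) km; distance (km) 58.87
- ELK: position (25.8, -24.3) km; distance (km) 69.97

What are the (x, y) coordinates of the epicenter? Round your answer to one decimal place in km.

Circle about each station: (x + 38.4)² + (y + 21.1)² = 15.02²; (x − 15.1)² + (y + 42.7)² = 58.87²; (x − 25.8)² + (y + 24.3)² = 69.97².
Subtracting the MNV equation from the ISA and ELK equations removes the quadratic terms:
107.0 x − 43.2 y = -3108.55
128.4 x − 6.4 y = -5333.84
Solving the 2×2 system: x ≈ -43.3, y ≈ -35.3 km.
Check against MNV (with the unrounded x, y): √((x + 38.4)²+(y + 21.1)²) = 15.01 ≈ 15.02 km. ✓

(-43.3, -35.3)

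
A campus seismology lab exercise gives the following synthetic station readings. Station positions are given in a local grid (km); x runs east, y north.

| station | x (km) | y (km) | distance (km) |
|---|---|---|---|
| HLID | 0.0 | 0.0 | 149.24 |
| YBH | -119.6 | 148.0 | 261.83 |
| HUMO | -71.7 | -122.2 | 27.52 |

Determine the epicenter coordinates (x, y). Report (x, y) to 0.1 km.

Circle about each station: x² + y² = 149.24²; (x + 119.6)² + (y − 148.0)² = 261.83²; (x + 71.7)² + (y + 122.2)² = 27.52².
Subtracting the HLID equation from the YBH and HUMO equations removes the quadratic terms:
-239.2 x + 296.0 y = -10074.21
-143.4 x − 244.4 y = 41588.96
Solving the 2×2 system: x ≈ -97.6, y ≈ -112.9 km.

-97.6 km east, -112.9 km north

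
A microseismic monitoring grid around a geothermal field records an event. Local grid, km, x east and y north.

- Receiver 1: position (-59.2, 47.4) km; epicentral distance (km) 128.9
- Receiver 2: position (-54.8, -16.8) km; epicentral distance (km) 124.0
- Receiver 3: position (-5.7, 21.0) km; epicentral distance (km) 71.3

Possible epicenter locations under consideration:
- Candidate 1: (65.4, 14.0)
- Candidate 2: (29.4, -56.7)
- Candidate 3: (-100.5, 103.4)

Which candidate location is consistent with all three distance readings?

For each candidate, compare |candidate − station| to the reported distance:
Candidate 1: residuals Receiver 1 0.1, Receiver 2 0.1, Receiver 3 0.1 → max 0.1 km
Candidate 2: residuals Receiver 1 7.8, Receiver 2 30.8, Receiver 3 14.0 → max 30.8 km
Candidate 3: residuals Receiver 1 59.3, Receiver 2 4.6, Receiver 3 54.3 → max 59.3 km
Only Candidate 1 has all residuals ≈ 0.

Candidate 1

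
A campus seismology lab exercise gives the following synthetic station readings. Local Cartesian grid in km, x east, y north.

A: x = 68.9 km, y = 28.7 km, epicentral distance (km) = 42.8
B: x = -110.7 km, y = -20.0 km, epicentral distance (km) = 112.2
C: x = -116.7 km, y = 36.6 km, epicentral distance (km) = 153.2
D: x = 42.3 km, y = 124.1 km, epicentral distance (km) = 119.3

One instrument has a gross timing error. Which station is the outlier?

B

Solve using three stations at a time. Using A, C, D (subtract circle equations pairwise → linear system) gives (x, y) ≈ (33.2, 5.2).
Distances from that point to each station vs reported:
  A: calculated 42.7 vs reported 42.8 → residual 0.1 km
  B: calculated 146.1 vs reported 112.2 → residual 33.9 km
  C: calculated 153.2 vs reported 153.2 → residual 0.0 km
  D: calculated 119.3 vs reported 119.3 → residual 0.0 km
A, C, D are mutually consistent (residuals ≈ 0); B is off by 33.9 km.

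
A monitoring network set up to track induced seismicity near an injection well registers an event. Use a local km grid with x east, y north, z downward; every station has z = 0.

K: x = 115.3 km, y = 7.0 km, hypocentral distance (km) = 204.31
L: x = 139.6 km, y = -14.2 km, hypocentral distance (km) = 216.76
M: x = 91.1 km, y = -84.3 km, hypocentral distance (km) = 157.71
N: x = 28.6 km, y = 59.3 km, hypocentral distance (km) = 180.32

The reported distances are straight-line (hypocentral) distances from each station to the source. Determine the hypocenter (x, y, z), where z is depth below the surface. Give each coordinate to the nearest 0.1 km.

Each station gives a sphere (x−x_i)² + (y−y_i)² + z² = d_i² (stations at z=0).
Subtracting the K sphere from L and M: z² cancels, leaving linear equations in x and y:
48.6 x − 42.4 y = 1104.39
-48.4 x − 182.6 y = 18932.74
Solving: x ≈ -55.012, y ≈ -89.103 km (keep extra digits for the depth step; rounded: -55.0, -89.1).
Then from the K sphere: z² = 204.31² − (x − 115.3)² − (y − 7.0)² with x = -55.012, y = -89.103, so z ≈ 59.166 ≈ 59.2 km.

(-55.0, -89.1, 59.2)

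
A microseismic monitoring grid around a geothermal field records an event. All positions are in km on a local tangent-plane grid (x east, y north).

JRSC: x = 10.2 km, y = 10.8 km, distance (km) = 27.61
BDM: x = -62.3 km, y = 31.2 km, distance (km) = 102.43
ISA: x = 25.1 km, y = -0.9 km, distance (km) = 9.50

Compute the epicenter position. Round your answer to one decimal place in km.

Circle about each station: (x − 10.2)² + (y − 10.8)² = 27.61²; (x + 62.3)² + (y − 31.2)² = 102.43²; (x − 25.1)² + (y + 0.9)² = 9.50².
Subtracting the JRSC equation from the BDM and ISA equations removes the quadratic terms:
-145.0 x + 40.8 y = -5095.54
29.8 x − 23.4 y = 1082.20
Solving the 2×2 system: x ≈ 34.5, y ≈ -2.3 km.
Check against JRSC (with the unrounded x, y): √((x − 10.2)²+(y − 10.8)²) = 27.61 ≈ 27.61 km. ✓

34.5 km east, -2.3 km north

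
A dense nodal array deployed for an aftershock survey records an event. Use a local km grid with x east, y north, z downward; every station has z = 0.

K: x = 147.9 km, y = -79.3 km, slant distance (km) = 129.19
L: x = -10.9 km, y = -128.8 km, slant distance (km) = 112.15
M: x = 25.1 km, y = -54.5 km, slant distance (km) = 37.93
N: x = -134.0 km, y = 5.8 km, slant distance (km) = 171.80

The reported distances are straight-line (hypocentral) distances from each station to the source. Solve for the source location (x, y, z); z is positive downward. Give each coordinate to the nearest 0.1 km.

Each station gives a sphere (x−x_i)² + (y−y_i)² + z² = d_i² (stations at z=0).
Subtracting the K sphere from L and M: z² cancels, leaving linear equations in x and y:
-317.6 x − 99.0 y = -7342.22
-245.6 x + 49.6 y = -9311.27
Solving: x ≈ 32.096, y ≈ -28.802 km (keep extra digits for the depth step; rounded: 32.1, -28.8).
Then from the K sphere: z² = 129.19² − (x − 147.9)² − (y + 79.3)² with x = 32.096, y = -28.802, so z ≈ 27.008 ≈ 27.0 km.
Check against N (with the unrounded solution): distance 171.80 ≈ 171.80 km. ✓

(32.1, -28.8, 27.0)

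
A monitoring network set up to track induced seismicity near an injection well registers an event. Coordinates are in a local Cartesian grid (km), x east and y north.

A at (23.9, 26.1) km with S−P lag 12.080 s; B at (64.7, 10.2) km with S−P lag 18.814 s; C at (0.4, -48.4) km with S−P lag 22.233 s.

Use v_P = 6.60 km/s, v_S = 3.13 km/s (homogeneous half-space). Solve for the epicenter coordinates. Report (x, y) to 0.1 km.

x ≈ -21.1 km, y ≈ 82.2 km

Distance from S−P lag: d = Δt · v_P v_S / (v_P − v_S) = Δt · (6.60·3.13)/(6.60−3.13) ≈ 5.9533·Δt.
So d_A = 71.92, d_B = 112.01, d_C = 132.36 km.
Circle about each station: (x − 23.9)² + (y − 26.1)² = 71.92²; (x − 64.7)² + (y − 10.2)² = 112.01²; (x − 0.4)² + (y + 48.4)² = 132.36².
Subtracting pairs of circle equations eliminates x²+y² and gives linear equations (the radical axes):
81.6 x − 31.8 y = -4336.04
-47.0 x − 149.0 y = -11256.38
Solving the 2×2 system: x ≈ -21.1, y ≈ 82.2 km.
Check against A (with the unrounded x, y): √((x − 23.9)²+(y − 26.1)²) = 71.92 ≈ 71.92 km. ✓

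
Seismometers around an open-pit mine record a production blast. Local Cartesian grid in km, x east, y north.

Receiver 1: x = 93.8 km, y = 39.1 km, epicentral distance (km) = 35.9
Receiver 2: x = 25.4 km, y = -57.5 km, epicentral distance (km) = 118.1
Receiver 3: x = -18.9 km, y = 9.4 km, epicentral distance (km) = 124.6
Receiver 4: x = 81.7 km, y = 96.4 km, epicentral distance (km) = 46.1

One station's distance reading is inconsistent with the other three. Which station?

Receiver 3

Solve using three stations at a time. Using Receiver 1, Receiver 2, Receiver 4 (subtract circle equations pairwise → linear system) gives (x, y) ≈ (61.6, 54.9).
Distances from that point to each station vs reported:
  Receiver 1: calculated 35.9 vs reported 35.9 → residual 0.0 km
  Receiver 2: calculated 118.1 vs reported 118.1 → residual 0.0 km
  Receiver 3: calculated 92.5 vs reported 124.6 → residual 32.1 km
  Receiver 4: calculated 46.1 vs reported 46.1 → residual 0.0 km
Receiver 1, Receiver 2, Receiver 4 are mutually consistent (residuals ≈ 0); Receiver 3 is off by 32.1 km.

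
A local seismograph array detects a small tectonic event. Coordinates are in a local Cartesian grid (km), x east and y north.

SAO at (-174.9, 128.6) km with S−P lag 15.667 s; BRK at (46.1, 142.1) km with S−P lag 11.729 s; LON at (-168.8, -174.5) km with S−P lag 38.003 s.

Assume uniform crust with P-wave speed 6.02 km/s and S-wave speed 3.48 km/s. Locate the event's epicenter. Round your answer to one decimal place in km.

-46.5 km east, 114.1 km north

Distance from S−P lag: d = Δt · v_P v_S / (v_P − v_S) = Δt · (6.02·3.48)/(6.02−3.48) ≈ 8.2479·Δt.
So d_SAO = 129.22, d_BRK = 96.74, d_LON = 313.44 km.
Circle about each station: (x + 174.9)² + (y − 128.6)² = 129.22²; (x − 46.1)² + (y − 142.1)² = 96.74²; (x + 168.8)² + (y + 174.5)² = 313.44².
Subtracting the SAO equation from the BRK and LON equations removes the quadratic terms:
442.0 x + 27.0 y = -17471.17
12.2 x − 606.2 y = -69731.11
Solving the 2×2 system: x ≈ -46.5, y ≈ 114.1 km.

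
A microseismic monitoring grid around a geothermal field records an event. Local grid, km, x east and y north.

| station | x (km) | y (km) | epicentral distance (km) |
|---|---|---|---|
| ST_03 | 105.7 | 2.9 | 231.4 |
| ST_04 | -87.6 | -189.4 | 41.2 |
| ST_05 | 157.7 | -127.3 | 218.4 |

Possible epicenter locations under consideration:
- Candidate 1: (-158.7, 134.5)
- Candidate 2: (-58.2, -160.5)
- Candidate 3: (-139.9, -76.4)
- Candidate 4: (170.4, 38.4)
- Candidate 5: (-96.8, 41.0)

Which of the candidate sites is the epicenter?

For each candidate, compare |candidate − station| to the reported distance:
Candidate 1: residuals ST_03 63.9, ST_04 290.4, ST_05 192.3 → max 290.4 km
Candidate 2: residuals ST_03 0.0, ST_04 0.0, ST_05 0.0 → max 0.0 km
Candidate 3: residuals ST_03 26.7, ST_04 83.3, ST_05 83.5 → max 83.5 km
Candidate 4: residuals ST_03 157.6, ST_04 303.0, ST_05 52.2 → max 303.0 km
Candidate 5: residuals ST_03 25.3, ST_04 189.4, ST_05 86.7 → max 189.4 km
Only Candidate 2 has all residuals ≈ 0.

Candidate 2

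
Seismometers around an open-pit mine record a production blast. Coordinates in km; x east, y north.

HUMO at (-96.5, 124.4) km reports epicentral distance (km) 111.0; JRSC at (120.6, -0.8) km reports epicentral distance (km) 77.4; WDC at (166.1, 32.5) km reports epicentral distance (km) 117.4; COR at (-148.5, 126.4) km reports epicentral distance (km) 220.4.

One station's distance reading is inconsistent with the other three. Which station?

HUMO

Solve using three stations at a time. Using JRSC, WDC, COR (subtract circle equations pairwise → linear system) gives (x, y) ≈ (48.8, 28.1).
Distances from that point to each station vs reported:
  HUMO: calculated 174.3 vs reported 111.0 → residual 63.3 km
  JRSC: calculated 77.4 vs reported 77.4 → residual 0.0 km
  WDC: calculated 117.4 vs reported 117.4 → residual 0.0 km
  COR: calculated 220.4 vs reported 220.4 → residual 0.0 km
JRSC, WDC, COR are mutually consistent (residuals ≈ 0); HUMO is off by 63.3 km.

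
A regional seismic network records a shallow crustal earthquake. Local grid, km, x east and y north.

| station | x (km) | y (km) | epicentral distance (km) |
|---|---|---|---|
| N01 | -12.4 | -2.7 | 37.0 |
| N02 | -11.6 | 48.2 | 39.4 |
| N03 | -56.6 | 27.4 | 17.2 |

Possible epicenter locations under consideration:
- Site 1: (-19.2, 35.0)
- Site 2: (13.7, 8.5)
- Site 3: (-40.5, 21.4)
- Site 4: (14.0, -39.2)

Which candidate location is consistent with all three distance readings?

Site 3

For each candidate, compare |candidate − station| to the reported distance:
Site 1: residuals N01 1.3, N02 24.2, N03 21.0 → max 24.2 km
Site 2: residuals N01 8.6, N02 7.7, N03 55.6 → max 55.6 km
Site 3: residuals N01 0.0, N02 0.0, N03 0.0 → max 0.0 km
Site 4: residuals N01 8.0, N02 51.7, N03 79.9 → max 79.9 km
Only Site 3 has all residuals ≈ 0.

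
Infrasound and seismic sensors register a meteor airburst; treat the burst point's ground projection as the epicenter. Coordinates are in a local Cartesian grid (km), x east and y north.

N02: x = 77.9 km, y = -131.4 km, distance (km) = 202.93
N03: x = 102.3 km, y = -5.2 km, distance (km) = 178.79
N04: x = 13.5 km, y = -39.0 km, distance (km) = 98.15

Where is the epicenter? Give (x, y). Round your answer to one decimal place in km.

x ≈ -76.4 km, y ≈ 0.4 km

Circle about each station: (x − 77.9)² + (y + 131.4)² = 202.93²; (x − 102.3)² + (y + 5.2)² = 178.79²; (x − 13.5)² + (y + 39.0)² = 98.15².
Subtracting the N02 equation from the N03 and N04 equations removes the quadratic terms:
48.8 x + 252.4 y = -3627.32
-128.8 x + 184.8 y = 9916.04
Solving the 2×2 system: x ≈ -76.4, y ≈ 0.4 km.
Check against N02 (with the unrounded x, y): √((x − 77.9)²+(y + 131.4)²) = 202.94 ≈ 202.93 km. ✓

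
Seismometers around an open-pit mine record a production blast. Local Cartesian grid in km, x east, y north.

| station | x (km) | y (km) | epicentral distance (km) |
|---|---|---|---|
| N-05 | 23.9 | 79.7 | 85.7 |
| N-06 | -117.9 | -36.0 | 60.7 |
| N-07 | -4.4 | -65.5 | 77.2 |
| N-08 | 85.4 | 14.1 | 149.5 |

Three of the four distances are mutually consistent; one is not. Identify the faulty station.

Solve using three stations at a time. Using N-06, N-07, N-08 (subtract circle equations pairwise → linear system) gives (x, y) ≈ (-61.5, -13.6).
Distances from that point to each station vs reported:
  N-05: calculated 126.5 vs reported 85.7 → residual 40.8 km
  N-06: calculated 60.7 vs reported 60.7 → residual 0.0 km
  N-07: calculated 77.2 vs reported 77.2 → residual 0.0 km
  N-08: calculated 149.5 vs reported 149.5 → residual 0.0 km
N-06, N-07, N-08 are mutually consistent (residuals ≈ 0); N-05 is off by 40.8 km.

N-05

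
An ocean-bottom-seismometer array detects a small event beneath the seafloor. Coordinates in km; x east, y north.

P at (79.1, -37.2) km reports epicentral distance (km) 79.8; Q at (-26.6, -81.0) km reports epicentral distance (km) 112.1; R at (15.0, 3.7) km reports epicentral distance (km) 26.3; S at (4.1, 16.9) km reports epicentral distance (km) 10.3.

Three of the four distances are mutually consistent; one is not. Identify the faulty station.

P

Solve using three stations at a time. Using Q, R, S (subtract circle equations pairwise → linear system) gives (x, y) ≈ (3.0, 27.1).
Distances from that point to each station vs reported:
  P: calculated 99.6 vs reported 79.8 → residual 19.8 km
  Q: calculated 112.1 vs reported 112.1 → residual 0.0 km
  R: calculated 26.3 vs reported 26.3 → residual 0.0 km
  S: calculated 10.3 vs reported 10.3 → residual 0.0 km
Q, R, S are mutually consistent (residuals ≈ 0); P is off by 19.8 km.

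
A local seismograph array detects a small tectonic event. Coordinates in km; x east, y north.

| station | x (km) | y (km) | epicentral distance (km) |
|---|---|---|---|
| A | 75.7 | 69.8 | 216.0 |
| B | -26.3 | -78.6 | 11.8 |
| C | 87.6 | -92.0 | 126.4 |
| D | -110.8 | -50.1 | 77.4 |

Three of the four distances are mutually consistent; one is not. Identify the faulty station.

A

Solve using three stations at a time. Using B, C, D (subtract circle equations pairwise → linear system) gives (x, y) ≈ (-37.7, -75.7).
Distances from that point to each station vs reported:
  A: calculated 184.5 vs reported 216.0 → residual 31.5 km
  B: calculated 11.8 vs reported 11.8 → residual 0.0 km
  C: calculated 126.4 vs reported 126.4 → residual 0.0 km
  D: calculated 77.4 vs reported 77.4 → residual 0.0 km
B, C, D are mutually consistent (residuals ≈ 0); A is off by 31.5 km.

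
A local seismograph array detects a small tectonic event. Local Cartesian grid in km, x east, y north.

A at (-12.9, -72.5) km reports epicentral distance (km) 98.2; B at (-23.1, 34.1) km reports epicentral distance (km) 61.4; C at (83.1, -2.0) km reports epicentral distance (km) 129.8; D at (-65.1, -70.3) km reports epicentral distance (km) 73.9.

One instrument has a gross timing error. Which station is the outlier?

C

Solve using three stations at a time. Using A, B, D (subtract circle equations pairwise → linear system) gives (x, y) ≈ (-75.9, 2.8).
Distances from that point to each station vs reported:
  A: calculated 98.2 vs reported 98.2 → residual 0.0 km
  B: calculated 61.4 vs reported 61.4 → residual 0.0 km
  C: calculated 159.1 vs reported 129.8 → residual 29.3 km
  D: calculated 73.9 vs reported 73.9 → residual 0.0 km
A, B, D are mutually consistent (residuals ≈ 0); C is off by 29.3 km.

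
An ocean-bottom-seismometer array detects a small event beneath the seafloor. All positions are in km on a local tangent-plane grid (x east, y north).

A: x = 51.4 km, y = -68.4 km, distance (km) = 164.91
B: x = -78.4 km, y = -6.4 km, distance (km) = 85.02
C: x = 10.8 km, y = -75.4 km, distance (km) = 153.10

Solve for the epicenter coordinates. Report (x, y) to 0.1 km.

-39.5 km east, 69.2 km north

Circle about each station: (x − 51.4)² + (y + 68.4)² = 164.91²; (x + 78.4)² + (y + 6.4)² = 85.02²; (x − 10.8)² + (y + 75.4)² = 153.10².
Subtracting the A equation from the B and C equations removes the quadratic terms:
-259.6 x + 124.0 y = 18833.91
-81.2 x − 14.0 y = 2236.98
Solving the 2×2 system: x ≈ -39.5, y ≈ 69.2 km.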